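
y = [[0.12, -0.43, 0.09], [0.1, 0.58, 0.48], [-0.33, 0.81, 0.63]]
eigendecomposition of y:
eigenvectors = [[(-0.73+0j), (-0.73-0j), (-0.15+0j)], [(-0.13+0.4j), (-0.13-0.4j), (0.56+0j)], [0.04-0.53j, (0.04+0.53j), (0.81+0j)]]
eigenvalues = [(0.04+0.3j), (0.04-0.3j), (1.25+0j)]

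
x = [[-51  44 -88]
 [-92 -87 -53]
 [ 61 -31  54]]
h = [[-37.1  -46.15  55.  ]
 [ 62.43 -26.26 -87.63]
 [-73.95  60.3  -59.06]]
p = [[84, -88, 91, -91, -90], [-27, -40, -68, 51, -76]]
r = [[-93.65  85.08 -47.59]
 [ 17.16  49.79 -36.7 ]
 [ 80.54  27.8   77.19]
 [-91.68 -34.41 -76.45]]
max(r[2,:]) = 80.54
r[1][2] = -36.7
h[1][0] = 62.43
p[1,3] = 51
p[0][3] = -91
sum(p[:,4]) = -166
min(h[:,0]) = -73.95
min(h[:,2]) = -87.63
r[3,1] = -34.41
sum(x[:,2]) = -87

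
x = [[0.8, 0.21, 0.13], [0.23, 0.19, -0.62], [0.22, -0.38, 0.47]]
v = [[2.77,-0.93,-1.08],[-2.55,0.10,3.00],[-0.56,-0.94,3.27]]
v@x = [[1.76, 0.82, 0.43], [-1.36, -1.66, 1.02], [0.06, -1.54, 2.05]]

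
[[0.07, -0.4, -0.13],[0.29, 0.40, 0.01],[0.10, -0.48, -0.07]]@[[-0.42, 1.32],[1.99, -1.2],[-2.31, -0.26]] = [[-0.53, 0.61], [0.65, -0.1], [-0.84, 0.73]]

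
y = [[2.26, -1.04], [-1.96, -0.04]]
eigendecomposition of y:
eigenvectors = [[0.84, 0.33], [-0.55, 0.94]]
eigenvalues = [2.94, -0.72]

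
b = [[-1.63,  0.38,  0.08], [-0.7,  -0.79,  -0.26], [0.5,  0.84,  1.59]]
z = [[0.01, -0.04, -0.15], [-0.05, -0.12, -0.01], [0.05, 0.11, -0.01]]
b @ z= [[-0.03, 0.03, 0.24], [0.02, 0.09, 0.12], [0.04, 0.05, -0.1]]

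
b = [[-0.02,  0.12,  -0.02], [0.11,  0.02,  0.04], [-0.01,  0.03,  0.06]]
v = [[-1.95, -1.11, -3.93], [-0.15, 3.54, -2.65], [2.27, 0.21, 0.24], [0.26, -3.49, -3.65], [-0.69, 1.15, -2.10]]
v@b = [[-0.04,-0.37,-0.24], [0.42,-0.03,-0.01], [-0.02,0.28,-0.02], [-0.35,-0.15,-0.36], [0.16,-0.12,-0.07]]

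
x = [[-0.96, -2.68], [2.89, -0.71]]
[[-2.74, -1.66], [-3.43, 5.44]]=x @ [[-0.86, 1.87], [1.33, -0.05]]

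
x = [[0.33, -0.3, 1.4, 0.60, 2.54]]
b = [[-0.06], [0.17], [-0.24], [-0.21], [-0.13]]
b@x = [[-0.02, 0.02, -0.08, -0.04, -0.15], [0.06, -0.05, 0.24, 0.1, 0.43], [-0.08, 0.07, -0.34, -0.14, -0.61], [-0.07, 0.06, -0.29, -0.13, -0.53], [-0.04, 0.04, -0.18, -0.08, -0.33]]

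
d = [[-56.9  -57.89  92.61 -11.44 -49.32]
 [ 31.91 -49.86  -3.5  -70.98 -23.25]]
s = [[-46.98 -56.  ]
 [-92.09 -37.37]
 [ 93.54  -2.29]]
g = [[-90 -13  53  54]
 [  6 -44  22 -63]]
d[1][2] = -3.5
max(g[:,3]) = 54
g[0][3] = 54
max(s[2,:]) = 93.54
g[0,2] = 53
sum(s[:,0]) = -45.52999999999999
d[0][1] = -57.89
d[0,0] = -56.9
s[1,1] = -37.37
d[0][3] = -11.44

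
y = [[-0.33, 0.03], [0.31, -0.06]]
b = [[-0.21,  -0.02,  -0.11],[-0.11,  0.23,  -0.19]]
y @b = [[0.07,0.01,0.03], [-0.06,-0.02,-0.02]]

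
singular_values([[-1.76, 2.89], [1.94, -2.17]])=[4.45, 0.4]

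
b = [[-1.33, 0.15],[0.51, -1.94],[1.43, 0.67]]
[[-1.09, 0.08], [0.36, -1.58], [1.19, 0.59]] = b@[[0.82, 0.03], [0.03, 0.82]]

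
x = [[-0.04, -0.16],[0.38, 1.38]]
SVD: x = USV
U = [[-0.11, 0.99], [0.99, 0.11]]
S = [1.44, 0.0]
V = [[0.27, 0.96], [0.96, -0.27]]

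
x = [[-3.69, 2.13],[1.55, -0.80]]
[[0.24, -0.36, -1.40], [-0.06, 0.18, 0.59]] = x@[[0.16,0.27,0.43],[0.39,0.3,0.09]]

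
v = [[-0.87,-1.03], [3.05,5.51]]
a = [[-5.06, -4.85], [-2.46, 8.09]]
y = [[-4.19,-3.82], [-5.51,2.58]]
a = v + y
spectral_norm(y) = 6.93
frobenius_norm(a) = 10.98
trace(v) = 4.64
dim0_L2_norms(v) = [3.17, 5.61]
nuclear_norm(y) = 11.53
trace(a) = 3.03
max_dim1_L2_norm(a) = 8.46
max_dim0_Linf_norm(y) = 5.51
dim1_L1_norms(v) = [1.9, 8.56]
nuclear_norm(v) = 6.69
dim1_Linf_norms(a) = [5.06, 8.09]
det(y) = -31.86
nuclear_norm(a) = 15.05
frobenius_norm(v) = 6.44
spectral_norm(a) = 9.45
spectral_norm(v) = 6.44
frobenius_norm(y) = 8.32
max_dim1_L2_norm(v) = 6.3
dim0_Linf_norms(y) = [5.51, 3.82]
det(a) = -52.87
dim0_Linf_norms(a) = [5.06, 8.09]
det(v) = -1.65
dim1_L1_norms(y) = [8.01, 8.09]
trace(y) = -1.61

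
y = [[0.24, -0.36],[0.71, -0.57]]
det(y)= 0.119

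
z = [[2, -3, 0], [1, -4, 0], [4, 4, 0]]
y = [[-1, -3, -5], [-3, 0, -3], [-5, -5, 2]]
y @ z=[[-25, -5, 0], [-18, -3, 0], [-7, 43, 0]]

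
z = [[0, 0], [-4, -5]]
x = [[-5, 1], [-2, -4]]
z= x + [[5, -1], [-2, -1]]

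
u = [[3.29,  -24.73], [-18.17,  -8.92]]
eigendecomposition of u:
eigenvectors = [[0.84, 0.66], [-0.54, 0.75]]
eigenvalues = [19.24, -24.87]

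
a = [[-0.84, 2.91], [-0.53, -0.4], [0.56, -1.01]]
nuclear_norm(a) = 3.91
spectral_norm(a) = 3.24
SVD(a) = [[0.93, -0.06],[-0.07, 0.93],[-0.35, -0.36]] @ diag([3.240252583591153, 0.6701217758966385]) @ [[-0.29,0.96], [-0.96,-0.29]]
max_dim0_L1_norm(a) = 4.32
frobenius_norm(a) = 3.31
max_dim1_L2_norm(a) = 3.03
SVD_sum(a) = [[-0.88,2.9], [0.07,-0.22], [0.33,-1.08]] + [[0.04, 0.01], [-0.60, -0.18], [0.23, 0.07]]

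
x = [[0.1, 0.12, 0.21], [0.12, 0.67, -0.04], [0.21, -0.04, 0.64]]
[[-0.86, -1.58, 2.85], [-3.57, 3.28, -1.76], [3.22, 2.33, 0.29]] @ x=[[0.32, -1.28, 1.71], [-0.33, 1.84, -2.01], [0.66, 1.94, 0.77]]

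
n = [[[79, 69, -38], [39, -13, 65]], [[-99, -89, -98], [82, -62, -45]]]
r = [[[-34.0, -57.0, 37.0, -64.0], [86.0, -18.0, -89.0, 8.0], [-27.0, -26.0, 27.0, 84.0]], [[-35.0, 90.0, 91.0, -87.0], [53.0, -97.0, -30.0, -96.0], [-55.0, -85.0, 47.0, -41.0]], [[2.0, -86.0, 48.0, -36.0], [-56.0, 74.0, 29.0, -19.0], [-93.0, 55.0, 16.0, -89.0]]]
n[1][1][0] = 82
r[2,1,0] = -56.0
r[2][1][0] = -56.0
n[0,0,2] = -38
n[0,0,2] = -38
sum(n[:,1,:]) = 66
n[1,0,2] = -98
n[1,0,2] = -98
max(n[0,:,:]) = 79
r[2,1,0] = -56.0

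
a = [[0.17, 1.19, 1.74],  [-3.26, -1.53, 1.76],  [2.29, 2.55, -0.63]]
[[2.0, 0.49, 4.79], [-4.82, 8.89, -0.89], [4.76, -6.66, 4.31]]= a @ [[1.42,-1.92,0.15],[0.72,-0.66,1.91],[0.52,0.92,1.43]]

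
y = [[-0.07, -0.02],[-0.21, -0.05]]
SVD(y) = [[-0.32, -0.95], [-0.95, 0.32]] @ diag([0.22779498907737306, 0.003072938534930791]) @ [[0.97, 0.24], [-0.24, 0.97]]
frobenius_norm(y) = 0.23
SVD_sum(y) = [[-0.07,-0.02], [-0.21,-0.05]] + [[0.0, -0.0], [-0.00, 0.00]]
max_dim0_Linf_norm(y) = 0.21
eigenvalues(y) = [-0.13, 0.01]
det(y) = -0.00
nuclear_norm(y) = 0.23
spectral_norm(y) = 0.23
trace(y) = -0.12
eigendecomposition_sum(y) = [[-0.07, -0.02], [-0.2, -0.05]] + [[0.0, -0.00], [-0.01, 0.0]]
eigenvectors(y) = [[-0.34, 0.26], [-0.94, -0.97]]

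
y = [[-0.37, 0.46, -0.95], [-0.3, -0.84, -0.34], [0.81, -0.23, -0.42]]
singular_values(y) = [1.12, 0.99, 0.9]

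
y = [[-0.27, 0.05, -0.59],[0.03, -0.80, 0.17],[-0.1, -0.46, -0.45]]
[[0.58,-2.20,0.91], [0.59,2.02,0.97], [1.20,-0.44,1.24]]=y @[[2.00,2.65,-1.7],  [-1.09,-1.93,-1.46],  [-1.99,2.36,-0.89]]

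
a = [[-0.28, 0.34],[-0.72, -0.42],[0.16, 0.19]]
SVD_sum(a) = [[-0.07, -0.04], [-0.73, -0.41], [0.2, 0.11]] + [[-0.21, 0.38], [0.01, -0.01], [-0.04, 0.08]]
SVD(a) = [[-0.09, 0.98], [-0.96, -0.04], [0.27, 0.20]] @ diag([0.8687497256051439, 0.44246346093320216]) @ [[0.87, 0.49], [-0.49, 0.87]]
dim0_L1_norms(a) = [1.16, 0.95]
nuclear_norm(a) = 1.31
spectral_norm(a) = 0.87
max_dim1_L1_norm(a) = 1.14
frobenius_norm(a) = 0.97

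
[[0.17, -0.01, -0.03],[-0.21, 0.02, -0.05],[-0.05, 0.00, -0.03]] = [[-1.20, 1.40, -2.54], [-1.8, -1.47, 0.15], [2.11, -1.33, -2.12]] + [[1.37, -1.41, 2.51], [1.59, 1.49, -0.20], [-2.16, 1.33, 2.09]]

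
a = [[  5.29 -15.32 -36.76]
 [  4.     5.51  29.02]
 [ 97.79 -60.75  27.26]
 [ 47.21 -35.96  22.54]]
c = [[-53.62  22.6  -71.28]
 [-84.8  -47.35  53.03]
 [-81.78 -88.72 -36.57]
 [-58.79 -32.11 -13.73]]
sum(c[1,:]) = -79.12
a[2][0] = 97.79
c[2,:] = [-81.78, -88.72, -36.57]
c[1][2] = 53.03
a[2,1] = -60.75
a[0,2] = -36.76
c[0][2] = -71.28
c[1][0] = -84.8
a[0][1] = -15.32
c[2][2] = -36.57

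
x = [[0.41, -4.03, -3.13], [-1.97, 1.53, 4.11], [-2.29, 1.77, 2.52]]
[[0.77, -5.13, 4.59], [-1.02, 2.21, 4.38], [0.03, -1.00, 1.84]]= x @ [[-0.47, 2.40, -1.04],[0.18, 0.29, -2.37],[-0.54, 1.58, 1.45]]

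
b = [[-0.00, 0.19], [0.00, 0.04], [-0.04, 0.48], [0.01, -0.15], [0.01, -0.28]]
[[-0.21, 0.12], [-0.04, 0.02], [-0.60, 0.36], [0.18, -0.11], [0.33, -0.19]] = b @ [[1.55, -1.67], [-1.12, 0.61]]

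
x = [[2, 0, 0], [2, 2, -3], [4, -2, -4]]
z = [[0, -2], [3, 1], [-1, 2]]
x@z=[[0, -4], [9, -8], [-2, -18]]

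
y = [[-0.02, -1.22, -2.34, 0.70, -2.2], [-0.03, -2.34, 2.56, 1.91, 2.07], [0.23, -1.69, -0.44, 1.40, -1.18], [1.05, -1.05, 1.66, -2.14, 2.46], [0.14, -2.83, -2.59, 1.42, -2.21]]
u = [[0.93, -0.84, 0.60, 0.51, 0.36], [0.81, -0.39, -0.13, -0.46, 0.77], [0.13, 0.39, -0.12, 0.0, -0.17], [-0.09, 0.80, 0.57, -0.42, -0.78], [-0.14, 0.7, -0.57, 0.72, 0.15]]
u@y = [[0.73, -1.74, -4.68, -0.69, -4.03], [-0.41, -1.55, -5.59, 1.72, -5.27], [-0.07, -0.39, 1.19, 0.43, 1.04], [-0.44, -0.08, 3.33, 2.05, 1.87], [0.63, -1.68, 3.18, -0.89, 3.87]]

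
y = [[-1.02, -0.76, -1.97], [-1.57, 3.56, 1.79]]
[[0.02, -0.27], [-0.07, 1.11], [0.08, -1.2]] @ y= [[0.40, -0.98, -0.52], [-1.67, 4.00, 2.12], [1.80, -4.33, -2.31]]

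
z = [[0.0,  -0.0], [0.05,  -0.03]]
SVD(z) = [[0.00, -1.0], [-1.0, 0.0]] @ diag([0.058309518948453, 0.0]) @ [[-0.86,0.51], [0.51,0.86]]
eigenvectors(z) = [[0.00, 0.51], [1.0, 0.86]]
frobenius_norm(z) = 0.06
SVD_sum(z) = [[0.0,0.0], [0.05,-0.03]] + [[-0.00, -0.0],[0.0, 0.00]]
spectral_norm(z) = 0.06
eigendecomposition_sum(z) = [[-0.00,-0.0], [0.05,-0.03]] + [[0.00, 0.0], [0.00, 0.0]]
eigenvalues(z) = [-0.03, 0.0]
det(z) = 0.00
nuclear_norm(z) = 0.06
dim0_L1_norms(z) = [0.05, 0.03]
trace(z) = -0.03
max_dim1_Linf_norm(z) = 0.05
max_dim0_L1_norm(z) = 0.05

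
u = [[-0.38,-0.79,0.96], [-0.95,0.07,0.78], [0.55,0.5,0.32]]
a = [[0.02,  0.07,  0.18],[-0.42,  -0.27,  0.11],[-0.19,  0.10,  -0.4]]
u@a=[[0.14, 0.28, -0.54],[-0.20, -0.01, -0.48],[-0.26, -0.06, 0.03]]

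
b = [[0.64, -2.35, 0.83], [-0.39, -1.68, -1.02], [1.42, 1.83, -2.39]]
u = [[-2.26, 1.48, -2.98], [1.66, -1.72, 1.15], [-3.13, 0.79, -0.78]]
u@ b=[[-6.26, -2.63, 3.74],[3.37, 1.09, 0.38],[-3.42, 4.60, -1.54]]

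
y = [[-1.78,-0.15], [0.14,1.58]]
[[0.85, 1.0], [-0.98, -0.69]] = y @[[-0.43, -0.53], [-0.58, -0.39]]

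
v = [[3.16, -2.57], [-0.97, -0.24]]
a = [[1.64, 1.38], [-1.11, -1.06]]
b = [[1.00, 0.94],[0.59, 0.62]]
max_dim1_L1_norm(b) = 1.94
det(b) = 0.07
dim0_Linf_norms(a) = [1.64, 1.38]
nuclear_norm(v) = 4.91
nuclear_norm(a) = 2.71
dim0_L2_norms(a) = [1.98, 1.74]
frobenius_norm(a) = 2.64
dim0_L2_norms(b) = [1.16, 1.13]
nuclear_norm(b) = 1.66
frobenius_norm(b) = 1.62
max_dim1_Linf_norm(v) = 3.16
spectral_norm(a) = 2.64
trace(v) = 2.92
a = v @ b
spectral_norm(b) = 1.62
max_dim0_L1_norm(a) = 2.75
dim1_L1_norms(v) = [5.73, 1.21]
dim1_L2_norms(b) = [1.37, 0.86]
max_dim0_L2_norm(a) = 1.98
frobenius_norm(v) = 4.19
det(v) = -3.25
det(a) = -0.21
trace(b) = 1.62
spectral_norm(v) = 4.12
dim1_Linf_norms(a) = [1.64, 1.11]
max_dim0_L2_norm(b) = 1.16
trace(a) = 0.58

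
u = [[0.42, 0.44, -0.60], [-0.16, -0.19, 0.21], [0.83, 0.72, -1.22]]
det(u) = -0.001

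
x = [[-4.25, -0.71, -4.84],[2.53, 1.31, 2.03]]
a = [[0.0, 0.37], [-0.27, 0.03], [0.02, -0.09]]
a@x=[[0.94, 0.48, 0.75], [1.22, 0.23, 1.37], [-0.31, -0.13, -0.28]]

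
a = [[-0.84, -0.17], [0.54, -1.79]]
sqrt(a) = [[0.93j, 0.00+0.07j], [-0.24j, 0.00+1.34j]]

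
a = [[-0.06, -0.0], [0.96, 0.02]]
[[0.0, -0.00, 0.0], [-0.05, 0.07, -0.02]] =a @ [[-0.05, 0.07, -0.02], [-0.10, -0.05, -0.06]]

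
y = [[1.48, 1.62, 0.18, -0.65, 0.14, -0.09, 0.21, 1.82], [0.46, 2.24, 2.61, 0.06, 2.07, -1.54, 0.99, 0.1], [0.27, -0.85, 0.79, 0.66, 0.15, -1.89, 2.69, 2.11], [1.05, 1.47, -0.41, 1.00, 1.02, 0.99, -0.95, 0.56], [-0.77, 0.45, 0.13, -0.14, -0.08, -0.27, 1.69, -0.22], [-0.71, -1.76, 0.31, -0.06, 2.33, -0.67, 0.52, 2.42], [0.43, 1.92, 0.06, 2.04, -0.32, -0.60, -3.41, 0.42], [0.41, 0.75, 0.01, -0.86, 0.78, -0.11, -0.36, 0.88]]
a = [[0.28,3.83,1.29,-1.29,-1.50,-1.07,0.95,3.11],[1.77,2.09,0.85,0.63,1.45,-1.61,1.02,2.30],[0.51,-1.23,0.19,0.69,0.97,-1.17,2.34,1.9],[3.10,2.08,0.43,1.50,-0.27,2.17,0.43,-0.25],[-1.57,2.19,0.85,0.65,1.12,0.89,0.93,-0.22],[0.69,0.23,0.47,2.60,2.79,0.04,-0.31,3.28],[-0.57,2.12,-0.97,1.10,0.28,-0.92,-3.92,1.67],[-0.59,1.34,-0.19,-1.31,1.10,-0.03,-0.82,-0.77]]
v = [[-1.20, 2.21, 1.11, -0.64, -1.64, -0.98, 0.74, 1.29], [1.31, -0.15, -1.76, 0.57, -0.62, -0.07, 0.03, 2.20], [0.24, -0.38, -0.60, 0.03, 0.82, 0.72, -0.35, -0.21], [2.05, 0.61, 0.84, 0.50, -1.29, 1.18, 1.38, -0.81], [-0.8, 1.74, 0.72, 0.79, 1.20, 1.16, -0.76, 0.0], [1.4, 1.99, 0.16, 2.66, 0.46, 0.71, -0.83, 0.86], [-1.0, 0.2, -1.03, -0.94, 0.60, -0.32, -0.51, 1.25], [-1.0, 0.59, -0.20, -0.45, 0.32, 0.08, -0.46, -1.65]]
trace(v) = -1.70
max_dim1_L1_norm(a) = 13.32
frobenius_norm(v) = 8.40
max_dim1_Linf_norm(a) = 3.92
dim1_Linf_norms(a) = [3.83, 2.3, 2.34, 3.1, 2.19, 3.28, 3.92, 1.34]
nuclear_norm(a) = 30.14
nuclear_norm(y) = 23.12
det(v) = -0.45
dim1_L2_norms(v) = [3.72, 3.22, 1.39, 3.34, 2.86, 3.89, 2.3, 2.15]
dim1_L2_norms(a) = [5.66, 4.43, 3.7, 4.63, 3.37, 5.11, 5.1, 2.52]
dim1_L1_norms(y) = [6.19, 10.07, 9.41, 7.45, 3.75, 8.78, 9.2, 4.16]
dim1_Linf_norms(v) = [2.21, 2.2, 0.82, 2.05, 1.74, 2.66, 1.25, 1.65]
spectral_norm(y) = 6.07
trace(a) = 0.53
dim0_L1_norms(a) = [9.08, 15.11, 5.24, 9.77, 9.48, 7.9, 10.72, 13.5]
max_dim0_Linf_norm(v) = 2.66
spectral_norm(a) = 7.77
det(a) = 3687.23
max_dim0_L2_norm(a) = 6.0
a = v + y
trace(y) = 2.23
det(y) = 301.55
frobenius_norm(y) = 9.80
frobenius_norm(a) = 12.52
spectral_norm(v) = 4.70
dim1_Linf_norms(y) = [1.82, 2.61, 2.69, 1.47, 1.69, 2.42, 3.41, 0.88]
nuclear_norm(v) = 19.14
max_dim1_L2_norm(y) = 4.51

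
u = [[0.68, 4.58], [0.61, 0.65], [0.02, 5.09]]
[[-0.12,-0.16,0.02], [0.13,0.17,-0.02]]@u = [[-0.18, -0.55], [0.19, 0.6]]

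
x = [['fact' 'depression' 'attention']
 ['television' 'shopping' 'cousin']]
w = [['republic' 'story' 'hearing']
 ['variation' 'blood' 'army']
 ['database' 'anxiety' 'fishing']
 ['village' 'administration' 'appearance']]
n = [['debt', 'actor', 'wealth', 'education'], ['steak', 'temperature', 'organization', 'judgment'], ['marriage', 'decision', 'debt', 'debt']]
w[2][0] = 'database'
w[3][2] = 'appearance'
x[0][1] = 'depression'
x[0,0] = 'fact'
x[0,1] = 'depression'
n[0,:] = ['debt', 'actor', 'wealth', 'education']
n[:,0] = ['debt', 'steak', 'marriage']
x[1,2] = 'cousin'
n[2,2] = 'debt'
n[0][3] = 'education'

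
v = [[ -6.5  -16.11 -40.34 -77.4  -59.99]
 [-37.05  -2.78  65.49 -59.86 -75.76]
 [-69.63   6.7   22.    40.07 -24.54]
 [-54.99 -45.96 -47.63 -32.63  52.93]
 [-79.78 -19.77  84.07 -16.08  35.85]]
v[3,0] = -54.99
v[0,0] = -6.5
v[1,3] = -59.86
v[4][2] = 84.07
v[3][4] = 52.93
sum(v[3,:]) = -128.28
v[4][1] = -19.77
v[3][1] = -45.96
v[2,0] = -69.63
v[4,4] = 35.85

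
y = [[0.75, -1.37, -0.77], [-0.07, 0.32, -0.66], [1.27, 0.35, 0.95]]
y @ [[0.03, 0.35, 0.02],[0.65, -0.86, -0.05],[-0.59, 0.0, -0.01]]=[[-0.41, 1.44, 0.09], [0.60, -0.30, -0.01], [-0.29, 0.14, -0.00]]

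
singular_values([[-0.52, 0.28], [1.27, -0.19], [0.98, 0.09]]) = [1.7, 0.3]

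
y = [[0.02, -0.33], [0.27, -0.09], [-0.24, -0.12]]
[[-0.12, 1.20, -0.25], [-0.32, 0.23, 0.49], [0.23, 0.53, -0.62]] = y@[[-1.09, -0.36, 2.12], [0.29, -3.66, 0.90]]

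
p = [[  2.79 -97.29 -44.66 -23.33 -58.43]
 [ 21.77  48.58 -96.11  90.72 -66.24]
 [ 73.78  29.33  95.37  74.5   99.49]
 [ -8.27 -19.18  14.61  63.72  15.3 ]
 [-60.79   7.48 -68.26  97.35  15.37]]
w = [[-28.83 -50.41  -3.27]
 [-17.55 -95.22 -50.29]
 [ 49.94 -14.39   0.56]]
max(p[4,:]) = 97.35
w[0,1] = -50.41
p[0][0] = 2.79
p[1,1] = 48.58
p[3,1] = -19.18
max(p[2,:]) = 99.49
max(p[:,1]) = 48.58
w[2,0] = 49.94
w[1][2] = -50.29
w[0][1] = -50.41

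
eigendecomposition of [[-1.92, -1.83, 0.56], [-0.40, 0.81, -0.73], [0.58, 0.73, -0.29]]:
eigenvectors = [[-0.95, -0.49, -0.30], [-0.05, 0.82, 0.55], [0.31, 0.29, 0.78]]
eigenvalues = [-2.2, 0.79, 0.01]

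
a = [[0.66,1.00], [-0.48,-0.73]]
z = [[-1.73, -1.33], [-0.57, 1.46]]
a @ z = [[-1.71, 0.58], [1.25, -0.43]]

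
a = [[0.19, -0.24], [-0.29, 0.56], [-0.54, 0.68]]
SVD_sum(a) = [[0.17, -0.25],  [-0.36, 0.51],  [-0.5, 0.71]] + [[0.02, 0.01], [0.07, 0.05], [-0.04, -0.03]]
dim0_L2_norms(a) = [0.64, 0.91]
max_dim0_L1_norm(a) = 1.48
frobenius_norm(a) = 1.12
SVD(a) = [[-0.27,  -0.18], [0.56,  -0.83], [0.78,  0.53]] @ diag([1.111460733646251, 0.10027481020943085]) @ [[-0.57,0.82], [-0.82,-0.57]]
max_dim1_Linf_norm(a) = 0.68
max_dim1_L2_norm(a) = 0.87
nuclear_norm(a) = 1.21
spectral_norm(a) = 1.11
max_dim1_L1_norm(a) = 1.22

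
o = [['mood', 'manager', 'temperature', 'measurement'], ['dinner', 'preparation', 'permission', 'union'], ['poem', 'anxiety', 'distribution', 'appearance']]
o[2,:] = ['poem', 'anxiety', 'distribution', 'appearance']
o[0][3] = 'measurement'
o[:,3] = ['measurement', 'union', 'appearance']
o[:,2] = ['temperature', 'permission', 'distribution']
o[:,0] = ['mood', 'dinner', 'poem']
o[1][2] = 'permission'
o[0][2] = 'temperature'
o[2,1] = 'anxiety'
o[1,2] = 'permission'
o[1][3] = 'union'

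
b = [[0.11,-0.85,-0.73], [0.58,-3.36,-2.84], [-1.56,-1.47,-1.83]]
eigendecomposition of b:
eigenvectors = [[-0.23, 0.15, 0.21], [-0.65, 0.67, 0.84], [0.72, -0.73, 0.5]]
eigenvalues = [-0.0, -0.15, -4.93]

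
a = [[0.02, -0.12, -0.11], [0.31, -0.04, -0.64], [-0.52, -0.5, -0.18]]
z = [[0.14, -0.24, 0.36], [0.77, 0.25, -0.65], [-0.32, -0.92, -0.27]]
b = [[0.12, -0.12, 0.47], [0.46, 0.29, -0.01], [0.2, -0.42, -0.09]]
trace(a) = -0.20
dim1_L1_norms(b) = [0.71, 0.76, 0.71]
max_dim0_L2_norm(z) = 0.98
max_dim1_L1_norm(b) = 0.76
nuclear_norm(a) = 1.53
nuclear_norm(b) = 1.51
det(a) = -0.03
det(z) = -0.42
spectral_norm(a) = 0.75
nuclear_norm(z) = 2.46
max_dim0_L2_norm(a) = 0.67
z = a + b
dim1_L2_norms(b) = [0.5, 0.54, 0.47]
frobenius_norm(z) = 1.52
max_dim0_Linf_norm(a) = 0.64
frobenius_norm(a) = 1.04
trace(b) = 0.32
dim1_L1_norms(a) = [0.25, 0.99, 1.2]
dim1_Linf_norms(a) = [0.12, 0.64, 0.52]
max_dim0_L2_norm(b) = 0.52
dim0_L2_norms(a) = [0.61, 0.52, 0.67]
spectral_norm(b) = 0.55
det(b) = -0.13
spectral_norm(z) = 1.18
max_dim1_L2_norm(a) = 0.74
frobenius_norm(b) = 0.88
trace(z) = 0.12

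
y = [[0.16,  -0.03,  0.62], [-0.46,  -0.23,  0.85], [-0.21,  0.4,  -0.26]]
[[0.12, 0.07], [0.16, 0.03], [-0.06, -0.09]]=y @[[0.01, 0.12], [-0.02, -0.11], [0.19, 0.07]]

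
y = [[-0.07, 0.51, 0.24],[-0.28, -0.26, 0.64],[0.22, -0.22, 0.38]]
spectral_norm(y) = 0.83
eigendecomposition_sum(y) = [[-0.10+0.18j, (0.26+0.11j), -0.04-0.22j], [(-0.18-0.12j), -0.13+0.26j, (0.23-0.02j)], [(0.04-0.08j), (-0.11-0.04j), (0.02+0.09j)]] + [[-0.10-0.18j,(0.26-0.11j),-0.04+0.22j], [(-0.18+0.12j),(-0.13-0.26j),(0.23+0.02j)], [(0.04+0.08j),(-0.11+0.04j),0.02-0.09j]] + [[0.13+0.00j, -0.00-0.00j, 0.32-0.00j], [(0.07+0j), (-0-0j), 0.18-0.00j], [0.14+0.00j, -0.00-0.00j, 0.34-0.00j]]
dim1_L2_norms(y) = [0.57, 0.75, 0.49]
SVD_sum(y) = [[-0.01,-0.02,0.04],[-0.13,-0.27,0.67],[-0.07,-0.14,0.35]] + [[-0.13, 0.51, 0.18], [-0.01, 0.03, 0.01], [0.03, -0.12, -0.04]] + [[0.07, 0.01, 0.02], [-0.14, -0.02, -0.04], [0.26, 0.04, 0.07]]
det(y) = 0.15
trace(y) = 0.05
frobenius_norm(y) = 1.06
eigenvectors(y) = [[(0.05+0.67j),0.05-0.67j,(0.64+0j)], [(-0.69+0j),-0.69-0.00j,(0.35+0j)], [-0.03-0.28j,-0.03+0.28j,0.68+0.00j]]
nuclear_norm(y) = 1.72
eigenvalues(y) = [(-0.21+0.53j), (-0.21-0.53j), (0.47+0j)]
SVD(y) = [[-0.05, 0.97, 0.23],[-0.88, 0.06, -0.47],[-0.47, -0.22, 0.85]] @ diag([0.8277984070565779, 0.5775254599540872, 0.3171973208893986]) @ [[0.18, 0.37, -0.91], [-0.23, 0.92, 0.33], [0.96, 0.15, 0.25]]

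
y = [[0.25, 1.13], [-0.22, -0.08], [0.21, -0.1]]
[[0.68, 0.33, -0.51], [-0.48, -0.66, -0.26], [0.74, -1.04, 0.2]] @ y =[[-0.01, 0.79],[-0.03, -0.46],[0.46, 0.90]]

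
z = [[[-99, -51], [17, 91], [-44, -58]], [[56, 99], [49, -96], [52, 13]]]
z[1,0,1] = 99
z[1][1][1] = -96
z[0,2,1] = -58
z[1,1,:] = [49, -96]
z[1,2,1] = 13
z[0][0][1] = -51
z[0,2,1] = -58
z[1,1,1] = -96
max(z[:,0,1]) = 99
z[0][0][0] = -99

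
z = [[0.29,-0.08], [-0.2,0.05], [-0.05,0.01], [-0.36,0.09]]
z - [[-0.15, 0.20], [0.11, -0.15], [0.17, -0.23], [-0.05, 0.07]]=[[0.44, -0.28],  [-0.31, 0.20],  [-0.22, 0.24],  [-0.31, 0.02]]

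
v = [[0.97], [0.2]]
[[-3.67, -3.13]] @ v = [[-4.19]]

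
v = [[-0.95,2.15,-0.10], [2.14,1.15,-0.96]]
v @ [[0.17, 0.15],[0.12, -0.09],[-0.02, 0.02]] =[[0.10, -0.34], [0.52, 0.20]]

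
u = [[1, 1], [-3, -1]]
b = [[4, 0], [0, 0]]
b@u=[[4, 4], [0, 0]]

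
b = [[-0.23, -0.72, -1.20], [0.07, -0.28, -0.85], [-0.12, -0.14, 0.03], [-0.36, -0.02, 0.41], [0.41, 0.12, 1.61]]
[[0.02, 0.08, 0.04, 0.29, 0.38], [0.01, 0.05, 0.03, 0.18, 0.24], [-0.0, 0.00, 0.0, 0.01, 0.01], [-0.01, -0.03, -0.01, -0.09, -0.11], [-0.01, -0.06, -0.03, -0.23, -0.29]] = b @ [[0.01, 0.03, 0.01, 0.08, 0.11], [-0.01, -0.05, -0.03, -0.18, -0.24], [-0.01, -0.04, -0.02, -0.15, -0.19]]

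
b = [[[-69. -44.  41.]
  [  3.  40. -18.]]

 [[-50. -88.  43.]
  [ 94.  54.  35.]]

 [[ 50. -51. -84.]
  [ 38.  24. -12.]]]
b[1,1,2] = 35.0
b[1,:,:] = [[-50.0, -88.0, 43.0], [94.0, 54.0, 35.0]]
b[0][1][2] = -18.0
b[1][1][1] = 54.0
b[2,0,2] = -84.0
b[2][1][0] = 38.0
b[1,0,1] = -88.0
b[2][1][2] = -12.0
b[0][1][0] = 3.0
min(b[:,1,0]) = 3.0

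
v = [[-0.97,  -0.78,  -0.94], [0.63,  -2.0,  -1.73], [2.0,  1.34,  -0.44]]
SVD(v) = [[-0.46, 0.14, 0.88], [-0.74, -0.6, -0.29], [0.49, -0.79, 0.38]] @ diag([3.0653677365264156, 2.4363055147304715, 0.6927020129585423]) @ [[0.31, 0.82, 0.49], [-0.86, 0.02, 0.52], [-0.41, 0.58, -0.7]]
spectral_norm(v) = 3.07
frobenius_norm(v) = 3.98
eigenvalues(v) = [(-1.25+2.02j), (-1.25-2.02j), (-0.92+0j)]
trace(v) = -3.41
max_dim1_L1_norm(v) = 4.36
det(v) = -5.17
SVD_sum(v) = [[-0.43, -1.14, -0.68], [-0.71, -1.86, -1.12], [0.46, 1.22, 0.73]] + [[-0.29, 0.01, 0.17], [1.25, -0.02, -0.75], [1.64, -0.03, -0.99]] + [[-0.25, 0.35, -0.43], [0.08, -0.12, 0.14], [-0.11, 0.15, -0.18]]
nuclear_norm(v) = 6.19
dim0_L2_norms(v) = [2.31, 2.53, 2.02]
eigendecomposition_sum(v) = [[(-0.29+0.62j), -0.49-0.00j, -0.43-0.38j], [-0.09+1.19j, (-0.8+0.29j), (-0.94-0.35j)], [(1.33-0.18j), 0.51+0.81j, -0.16+1.11j]] + [[-0.29-0.62j, -0.49+0.00j, (-0.43+0.38j)], [-0.09-1.19j, (-0.8-0.29j), -0.94+0.35j], [1.33+0.18j, (0.51-0.81j), (-0.16-1.11j)]] + [[(-0.39+0j),(0.19-0j),(-0.07+0j)], [(0.82-0j),-0.40+0.00j,0.15-0.00j], [-0.66+0.00j,(0.32-0j),(-0.12+0j)]]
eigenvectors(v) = [[(-0.19+0.3j), -0.19-0.30j, 0.35+0.00j], [-0.13+0.61j, (-0.13-0.61j), -0.73+0.00j], [0.70+0.00j, (0.7-0j), (0.59+0j)]]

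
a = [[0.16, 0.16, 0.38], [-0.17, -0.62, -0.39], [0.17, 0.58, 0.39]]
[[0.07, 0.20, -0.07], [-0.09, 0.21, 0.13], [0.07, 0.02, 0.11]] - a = [[-0.09, 0.04, -0.45],[0.08, 0.83, 0.52],[-0.10, -0.56, -0.28]]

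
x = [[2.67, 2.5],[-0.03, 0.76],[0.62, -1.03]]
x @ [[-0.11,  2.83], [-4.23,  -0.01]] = [[-10.87,  7.53],[-3.21,  -0.09],[4.29,  1.76]]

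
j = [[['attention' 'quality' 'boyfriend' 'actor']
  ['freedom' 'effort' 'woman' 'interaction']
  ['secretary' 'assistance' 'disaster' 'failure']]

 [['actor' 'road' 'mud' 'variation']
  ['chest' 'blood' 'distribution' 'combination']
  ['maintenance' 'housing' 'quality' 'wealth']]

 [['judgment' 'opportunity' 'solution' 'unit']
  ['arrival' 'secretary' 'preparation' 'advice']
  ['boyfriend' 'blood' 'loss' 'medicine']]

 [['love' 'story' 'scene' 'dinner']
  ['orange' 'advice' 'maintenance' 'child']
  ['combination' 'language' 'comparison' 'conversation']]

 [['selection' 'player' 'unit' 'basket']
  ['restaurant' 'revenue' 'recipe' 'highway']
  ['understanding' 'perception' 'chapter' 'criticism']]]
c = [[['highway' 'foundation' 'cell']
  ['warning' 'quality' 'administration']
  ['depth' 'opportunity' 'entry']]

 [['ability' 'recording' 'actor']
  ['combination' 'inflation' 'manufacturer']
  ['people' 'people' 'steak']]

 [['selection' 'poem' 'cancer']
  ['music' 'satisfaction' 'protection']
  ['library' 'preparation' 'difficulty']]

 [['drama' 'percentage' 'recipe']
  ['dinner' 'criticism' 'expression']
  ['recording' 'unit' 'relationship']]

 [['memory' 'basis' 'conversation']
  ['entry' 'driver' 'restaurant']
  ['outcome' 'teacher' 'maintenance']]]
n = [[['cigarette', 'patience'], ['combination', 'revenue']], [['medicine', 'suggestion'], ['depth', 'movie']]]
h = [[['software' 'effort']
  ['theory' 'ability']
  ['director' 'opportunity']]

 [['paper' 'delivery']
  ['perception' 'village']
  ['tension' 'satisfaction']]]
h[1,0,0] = 'paper'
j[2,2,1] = 'blood'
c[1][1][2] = 'manufacturer'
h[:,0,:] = [['software', 'effort'], ['paper', 'delivery']]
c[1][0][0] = 'ability'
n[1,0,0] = 'medicine'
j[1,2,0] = 'maintenance'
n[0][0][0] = 'cigarette'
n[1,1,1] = 'movie'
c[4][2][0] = 'outcome'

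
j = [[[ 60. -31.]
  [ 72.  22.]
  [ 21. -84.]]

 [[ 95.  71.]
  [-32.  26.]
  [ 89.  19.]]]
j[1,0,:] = [95.0, 71.0]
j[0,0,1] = -31.0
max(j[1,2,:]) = 89.0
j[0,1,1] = 22.0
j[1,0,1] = 71.0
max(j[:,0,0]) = 95.0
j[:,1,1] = [22.0, 26.0]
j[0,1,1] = 22.0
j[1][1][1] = 26.0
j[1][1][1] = 26.0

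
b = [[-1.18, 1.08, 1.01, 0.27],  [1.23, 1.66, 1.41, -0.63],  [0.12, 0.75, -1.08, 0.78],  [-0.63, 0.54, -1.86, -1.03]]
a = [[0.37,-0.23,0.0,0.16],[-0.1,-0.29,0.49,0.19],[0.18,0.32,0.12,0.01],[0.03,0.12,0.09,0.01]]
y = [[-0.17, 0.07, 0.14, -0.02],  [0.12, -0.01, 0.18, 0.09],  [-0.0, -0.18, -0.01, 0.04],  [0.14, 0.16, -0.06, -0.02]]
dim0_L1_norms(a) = [0.68, 0.96, 0.7, 0.37]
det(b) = -13.85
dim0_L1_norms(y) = [0.43, 0.42, 0.39, 0.17]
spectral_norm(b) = 2.98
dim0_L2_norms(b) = [1.82, 2.19, 2.76, 1.46]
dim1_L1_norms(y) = [0.4, 0.4, 0.23, 0.38]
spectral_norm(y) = 0.28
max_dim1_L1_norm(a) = 1.07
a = b @ y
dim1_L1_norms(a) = [0.76, 1.07, 0.63, 0.25]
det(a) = -0.00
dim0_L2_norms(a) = [0.42, 0.5, 0.51, 0.25]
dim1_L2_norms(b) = [1.91, 2.58, 1.53, 2.28]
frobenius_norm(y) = 0.44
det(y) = 0.00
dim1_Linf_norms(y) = [0.17, 0.18, 0.18, 0.16]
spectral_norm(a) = 0.63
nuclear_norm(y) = 0.76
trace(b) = -1.63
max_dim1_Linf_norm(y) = 0.18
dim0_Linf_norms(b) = [1.23, 1.66, 1.86, 1.03]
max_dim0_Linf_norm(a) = 0.49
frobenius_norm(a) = 0.87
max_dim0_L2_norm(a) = 0.51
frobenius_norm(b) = 4.23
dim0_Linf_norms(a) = [0.37, 0.32, 0.49, 0.19]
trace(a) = 0.21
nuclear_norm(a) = 1.48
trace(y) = -0.21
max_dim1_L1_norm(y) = 0.4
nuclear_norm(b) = 8.08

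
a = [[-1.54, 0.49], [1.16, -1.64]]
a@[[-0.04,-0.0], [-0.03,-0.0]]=[[0.05, 0.0], [0.00, 0.0]]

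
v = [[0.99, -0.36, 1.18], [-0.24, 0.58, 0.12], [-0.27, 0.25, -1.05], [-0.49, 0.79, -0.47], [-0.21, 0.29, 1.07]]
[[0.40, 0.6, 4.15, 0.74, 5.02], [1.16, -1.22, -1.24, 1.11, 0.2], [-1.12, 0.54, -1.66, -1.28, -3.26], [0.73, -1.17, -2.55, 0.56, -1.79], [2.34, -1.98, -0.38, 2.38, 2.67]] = v @ [[-1.11, 1.62, 3.23, -0.89, 2.04], [1.21, -1.19, -0.91, 1.18, 0.62], [1.64, -1.21, 0.53, 1.73, 2.73]]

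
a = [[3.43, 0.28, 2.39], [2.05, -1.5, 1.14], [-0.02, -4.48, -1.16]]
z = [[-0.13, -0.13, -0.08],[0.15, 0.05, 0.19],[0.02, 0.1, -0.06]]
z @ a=[[-0.71, 0.52, -0.37], [0.61, -0.88, 0.2], [0.27, 0.12, 0.23]]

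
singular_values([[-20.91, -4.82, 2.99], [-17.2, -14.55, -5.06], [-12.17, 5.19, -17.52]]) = [32.51, 18.54, 9.16]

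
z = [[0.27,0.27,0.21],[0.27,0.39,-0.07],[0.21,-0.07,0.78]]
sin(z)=[[0.25, 0.25, 0.18], [0.25, 0.37, -0.07], [0.18, -0.07, 0.69]]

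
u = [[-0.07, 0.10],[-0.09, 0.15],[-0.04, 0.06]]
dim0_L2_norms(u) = [0.12, 0.19]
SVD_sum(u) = [[-0.07, 0.1], [-0.09, 0.15], [-0.04, 0.06]] + [[-0.00,-0.0], [0.00,0.00], [-0.00,-0.00]]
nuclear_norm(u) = 0.23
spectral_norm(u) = 0.23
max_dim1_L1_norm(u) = 0.24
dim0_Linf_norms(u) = [0.09, 0.15]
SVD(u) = [[-0.54, 0.76], [-0.78, -0.62], [-0.32, 0.22]] @ diag([0.2250503893776581, 0.007233411433375542]) @ [[0.54, -0.84], [-0.84, -0.54]]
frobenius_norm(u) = 0.23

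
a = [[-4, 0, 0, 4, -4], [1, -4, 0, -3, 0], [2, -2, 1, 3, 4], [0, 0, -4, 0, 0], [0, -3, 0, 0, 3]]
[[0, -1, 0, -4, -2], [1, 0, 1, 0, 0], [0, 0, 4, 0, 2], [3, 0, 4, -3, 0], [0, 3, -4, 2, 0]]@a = [[-1, 10, 16, 3, -6], [-2, -2, 1, 7, 0], [8, -14, 4, 12, 22], [-4, -8, 16, 24, 4], [-5, -4, -12, -21, -16]]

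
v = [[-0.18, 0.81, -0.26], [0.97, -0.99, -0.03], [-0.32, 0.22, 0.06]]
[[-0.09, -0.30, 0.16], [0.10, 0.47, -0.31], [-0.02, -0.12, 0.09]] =v @ [[-0.24, 0.26, -0.04], [-0.32, -0.23, 0.27], [-0.49, 0.27, 0.26]]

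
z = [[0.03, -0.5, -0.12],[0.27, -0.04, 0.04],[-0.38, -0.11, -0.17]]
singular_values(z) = [0.55, 0.47, 0.04]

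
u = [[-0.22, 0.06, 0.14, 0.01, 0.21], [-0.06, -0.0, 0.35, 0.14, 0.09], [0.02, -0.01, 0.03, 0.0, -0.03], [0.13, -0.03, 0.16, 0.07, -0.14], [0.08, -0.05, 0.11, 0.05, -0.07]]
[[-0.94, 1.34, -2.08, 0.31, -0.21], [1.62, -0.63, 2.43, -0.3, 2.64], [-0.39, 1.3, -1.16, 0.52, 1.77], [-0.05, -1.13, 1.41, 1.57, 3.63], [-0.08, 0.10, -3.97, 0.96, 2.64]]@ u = [[0.11,  -0.03,  0.3,  0.19,  -0.04], [-0.10,  -0.05,  0.32,  0.04,  0.07], [0.19,  -0.12,  0.64,  0.3,  -0.13], [0.60,  -0.25,  0.29,  0.13,  -0.63], [0.27,  -0.13,  0.35,  0.21,  -0.21]]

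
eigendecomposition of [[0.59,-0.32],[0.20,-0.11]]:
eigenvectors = [[0.95,0.48], [0.32,0.88]]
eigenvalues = [0.48, -0.0]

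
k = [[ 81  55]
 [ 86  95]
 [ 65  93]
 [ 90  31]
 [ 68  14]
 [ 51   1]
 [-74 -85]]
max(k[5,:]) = 51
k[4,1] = 14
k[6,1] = -85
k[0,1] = 55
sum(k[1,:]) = 181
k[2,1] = 93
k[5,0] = 51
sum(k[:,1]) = 204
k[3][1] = 31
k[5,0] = 51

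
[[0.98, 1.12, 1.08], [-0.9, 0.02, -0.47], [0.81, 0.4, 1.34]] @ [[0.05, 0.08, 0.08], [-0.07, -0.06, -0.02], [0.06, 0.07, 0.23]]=[[0.04,  0.09,  0.30], [-0.07,  -0.11,  -0.18], [0.09,  0.13,  0.37]]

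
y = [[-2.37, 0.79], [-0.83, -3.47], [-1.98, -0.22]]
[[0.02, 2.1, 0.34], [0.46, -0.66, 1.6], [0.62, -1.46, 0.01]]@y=[[-2.46, -7.35],  [-3.71, 2.30],  [-0.28, 5.55]]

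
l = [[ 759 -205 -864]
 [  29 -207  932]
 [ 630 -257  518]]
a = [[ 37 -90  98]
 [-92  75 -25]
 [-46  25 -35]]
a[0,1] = -90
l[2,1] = -257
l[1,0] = 29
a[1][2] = -25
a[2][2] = -35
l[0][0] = 759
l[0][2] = -864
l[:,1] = [-205, -207, -257]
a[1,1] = 75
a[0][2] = 98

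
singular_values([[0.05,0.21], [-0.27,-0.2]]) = [0.38, 0.12]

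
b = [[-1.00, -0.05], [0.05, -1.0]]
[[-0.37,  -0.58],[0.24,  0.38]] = b @ [[0.38, 0.6], [-0.22, -0.35]]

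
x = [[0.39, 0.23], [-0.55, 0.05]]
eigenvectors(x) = [[(0.26+0.48j), (0.26-0.48j)], [-0.84+0.00j, -0.84-0.00j]]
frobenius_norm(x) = 0.71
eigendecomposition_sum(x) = [[0.20+0.10j,0.12-0.08j], [-0.28+0.19j,(0.03+0.22j)]] + [[0.20-0.10j, (0.12+0.08j)], [-0.28-0.19j, (0.03-0.22j)]]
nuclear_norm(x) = 0.90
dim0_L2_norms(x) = [0.67, 0.24]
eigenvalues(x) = [(0.22+0.31j), (0.22-0.31j)]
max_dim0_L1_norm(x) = 0.94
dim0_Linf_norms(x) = [0.55, 0.23]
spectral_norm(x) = 0.68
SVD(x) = [[-0.62, 0.79],  [0.79, 0.62]] @ diag([0.6812246141433373, 0.21431991294618713]) @ [[-0.99, -0.15], [-0.15, 0.99]]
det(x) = 0.15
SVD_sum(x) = [[0.42,0.06], [-0.53,-0.08]] + [[-0.03, 0.17], [-0.02, 0.13]]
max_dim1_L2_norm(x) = 0.55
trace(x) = 0.44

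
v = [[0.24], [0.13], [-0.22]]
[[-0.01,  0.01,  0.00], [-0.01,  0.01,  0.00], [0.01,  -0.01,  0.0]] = v@[[-0.06, 0.05, 0.00]]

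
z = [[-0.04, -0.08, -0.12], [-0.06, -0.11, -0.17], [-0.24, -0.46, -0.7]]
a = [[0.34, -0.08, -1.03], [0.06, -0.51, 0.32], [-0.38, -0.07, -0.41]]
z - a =[[-0.38, 0.00, 0.91], [-0.12, 0.4, -0.49], [0.14, -0.39, -0.29]]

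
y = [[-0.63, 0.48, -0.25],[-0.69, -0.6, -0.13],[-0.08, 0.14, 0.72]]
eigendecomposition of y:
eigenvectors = [[0.03-0.64j,(0.03+0.64j),(-0.18+0j)], [(0.76+0j),(0.76-0j),-0.00+0.00j], [(-0.05-0.06j),-0.05+0.06j,(0.98+0j)]]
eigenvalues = [(-0.62+0.59j), (-0.62-0.59j), (0.73+0j)]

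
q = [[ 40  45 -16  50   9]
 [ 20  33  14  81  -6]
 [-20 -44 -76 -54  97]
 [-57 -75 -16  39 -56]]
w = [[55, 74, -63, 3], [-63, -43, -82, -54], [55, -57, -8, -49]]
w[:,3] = [3, -54, -49]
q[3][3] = 39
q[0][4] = 9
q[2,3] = -54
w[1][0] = -63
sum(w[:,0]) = 47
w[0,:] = [55, 74, -63, 3]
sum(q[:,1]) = -41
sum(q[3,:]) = -165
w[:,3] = [3, -54, -49]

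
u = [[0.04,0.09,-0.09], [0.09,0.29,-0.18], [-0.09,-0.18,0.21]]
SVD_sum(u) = [[0.04, 0.1, -0.08], [0.10, 0.26, -0.21], [-0.08, -0.21, 0.17]] + [[0.00, -0.01, -0.01], [-0.01, 0.03, 0.03], [-0.01, 0.03, 0.04]] + [[0.0, -0.00, 0.00], [-0.0, 0.00, -0.00], [0.00, -0.0, 0.00]]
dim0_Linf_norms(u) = [0.09, 0.29, 0.21]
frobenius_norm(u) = 0.48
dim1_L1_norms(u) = [0.22, 0.56, 0.48]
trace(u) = 0.54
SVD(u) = [[-0.28,0.19,0.94], [-0.74,-0.66,-0.09], [0.61,-0.72,0.33]] @ diag([0.47152598999443646, 0.06828767119777363, 0.00018633880778983494]) @ [[-0.28, -0.74, 0.61], [0.19, -0.66, -0.72], [0.94, -0.09, 0.33]]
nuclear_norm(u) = 0.54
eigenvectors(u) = [[0.28,0.94,-0.19], [0.74,-0.09,0.66], [-0.61,0.33,0.72]]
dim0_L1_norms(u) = [0.22, 0.56, 0.48]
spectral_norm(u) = 0.47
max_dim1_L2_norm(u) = 0.35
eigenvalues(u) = [0.47, 0.0, 0.07]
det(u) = 0.00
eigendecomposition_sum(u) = [[0.04, 0.1, -0.08], [0.1, 0.26, -0.21], [-0.08, -0.21, 0.17]] + [[0.0, -0.0, 0.00], [-0.00, 0.00, -0.0], [0.00, -0.00, 0.00]] + [[0.0, -0.01, -0.01], [-0.01, 0.03, 0.03], [-0.01, 0.03, 0.04]]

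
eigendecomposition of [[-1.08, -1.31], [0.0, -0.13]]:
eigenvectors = [[1.0, -0.81], [0.00, 0.59]]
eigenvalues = [-1.08, -0.13]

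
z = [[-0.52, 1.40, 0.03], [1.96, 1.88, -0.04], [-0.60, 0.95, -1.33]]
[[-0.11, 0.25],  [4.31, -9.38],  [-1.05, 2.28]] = z @ [[1.69, -3.68], [0.54, -1.17], [0.41, -0.89]]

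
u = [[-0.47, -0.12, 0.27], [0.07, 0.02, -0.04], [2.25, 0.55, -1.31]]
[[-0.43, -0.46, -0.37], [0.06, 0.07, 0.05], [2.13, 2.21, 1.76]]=u @ [[-1.34, 1.95, 1.94],  [0.04, -1.29, -1.19],  [-3.91, 1.12, 1.49]]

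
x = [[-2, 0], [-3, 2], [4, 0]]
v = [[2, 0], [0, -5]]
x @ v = [[-4, 0], [-6, -10], [8, 0]]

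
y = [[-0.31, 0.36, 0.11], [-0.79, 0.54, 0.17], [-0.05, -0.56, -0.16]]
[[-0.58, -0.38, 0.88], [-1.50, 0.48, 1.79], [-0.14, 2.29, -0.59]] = y @ [[1.97, -3.22, -1.48],[-0.15, -3.45, 1.48],[0.79, -1.20, -1.05]]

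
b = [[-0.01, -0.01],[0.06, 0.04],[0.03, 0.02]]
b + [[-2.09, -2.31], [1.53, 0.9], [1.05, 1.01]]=[[-2.10, -2.32],[1.59, 0.94],[1.08, 1.03]]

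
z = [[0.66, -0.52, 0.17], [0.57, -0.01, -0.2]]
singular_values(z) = [0.97, 0.4]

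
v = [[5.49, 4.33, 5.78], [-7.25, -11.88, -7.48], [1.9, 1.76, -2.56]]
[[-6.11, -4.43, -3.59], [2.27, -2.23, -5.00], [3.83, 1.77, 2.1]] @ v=[[-8.25, 19.85, 7.01], [19.13, 27.52, 42.6], [12.18, -0.75, 3.52]]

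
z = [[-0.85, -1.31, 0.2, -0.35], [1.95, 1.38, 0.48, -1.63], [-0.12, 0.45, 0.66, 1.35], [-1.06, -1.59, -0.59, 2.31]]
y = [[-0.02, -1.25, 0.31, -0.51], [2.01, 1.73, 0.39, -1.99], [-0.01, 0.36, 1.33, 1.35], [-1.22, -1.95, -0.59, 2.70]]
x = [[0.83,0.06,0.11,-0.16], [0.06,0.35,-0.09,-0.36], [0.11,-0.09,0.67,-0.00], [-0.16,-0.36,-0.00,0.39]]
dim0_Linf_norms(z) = [1.95, 1.59, 0.66, 2.31]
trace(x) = 2.24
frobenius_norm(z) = 4.80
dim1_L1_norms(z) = [2.71, 5.44, 2.58, 5.55]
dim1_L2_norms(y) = [1.39, 3.34, 1.93, 3.6]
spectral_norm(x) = 0.96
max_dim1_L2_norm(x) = 0.85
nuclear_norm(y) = 8.77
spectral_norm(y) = 4.89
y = x + z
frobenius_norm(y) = 5.45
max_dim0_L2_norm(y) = 3.65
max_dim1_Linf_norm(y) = 2.7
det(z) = 4.20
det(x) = -0.00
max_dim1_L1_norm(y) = 6.46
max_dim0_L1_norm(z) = 5.64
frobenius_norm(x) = 1.33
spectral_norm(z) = 4.29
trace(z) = 3.50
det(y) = 8.34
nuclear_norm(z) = 7.63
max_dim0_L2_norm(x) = 0.85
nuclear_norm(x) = 2.24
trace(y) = 5.74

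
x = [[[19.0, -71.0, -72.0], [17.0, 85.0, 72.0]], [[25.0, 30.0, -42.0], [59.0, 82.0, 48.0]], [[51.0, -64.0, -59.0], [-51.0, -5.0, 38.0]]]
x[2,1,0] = -51.0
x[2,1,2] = 38.0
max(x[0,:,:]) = 85.0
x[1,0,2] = -42.0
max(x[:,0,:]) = 51.0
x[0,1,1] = 85.0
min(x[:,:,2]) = -72.0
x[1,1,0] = 59.0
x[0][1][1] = 85.0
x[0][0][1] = -71.0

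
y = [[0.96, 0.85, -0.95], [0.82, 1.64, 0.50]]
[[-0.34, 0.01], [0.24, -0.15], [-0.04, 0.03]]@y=[[-0.32, -0.27, 0.33], [0.11, -0.04, -0.3], [-0.01, 0.02, 0.05]]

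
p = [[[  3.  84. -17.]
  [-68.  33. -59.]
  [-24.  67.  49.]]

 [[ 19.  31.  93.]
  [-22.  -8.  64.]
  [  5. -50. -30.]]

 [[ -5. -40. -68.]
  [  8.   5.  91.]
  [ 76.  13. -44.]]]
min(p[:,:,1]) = -50.0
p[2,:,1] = [-40.0, 5.0, 13.0]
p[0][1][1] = 33.0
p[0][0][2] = -17.0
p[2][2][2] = -44.0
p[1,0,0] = 19.0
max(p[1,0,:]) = 93.0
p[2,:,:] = [[-5.0, -40.0, -68.0], [8.0, 5.0, 91.0], [76.0, 13.0, -44.0]]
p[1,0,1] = 31.0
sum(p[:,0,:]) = 100.0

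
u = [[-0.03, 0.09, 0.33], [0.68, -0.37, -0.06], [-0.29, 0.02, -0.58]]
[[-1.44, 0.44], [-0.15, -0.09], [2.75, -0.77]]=u @ [[-2.58, 1.43], [-3.76, 2.76], [-3.58, 0.71]]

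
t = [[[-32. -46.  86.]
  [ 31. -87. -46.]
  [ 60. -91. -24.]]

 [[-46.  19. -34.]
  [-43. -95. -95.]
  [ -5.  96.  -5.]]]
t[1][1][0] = -43.0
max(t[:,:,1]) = 96.0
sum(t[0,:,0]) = 59.0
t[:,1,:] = [[31.0, -87.0, -46.0], [-43.0, -95.0, -95.0]]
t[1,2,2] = -5.0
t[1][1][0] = -43.0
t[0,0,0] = -32.0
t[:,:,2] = [[86.0, -46.0, -24.0], [-34.0, -95.0, -5.0]]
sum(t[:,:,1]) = -204.0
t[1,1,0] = -43.0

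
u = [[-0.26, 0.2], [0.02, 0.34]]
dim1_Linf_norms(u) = [0.26, 0.34]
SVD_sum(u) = [[-0.11, 0.26], [-0.12, 0.28]] + [[-0.15,-0.06], [0.14,0.06]]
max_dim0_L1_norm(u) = 0.54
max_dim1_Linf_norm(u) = 0.34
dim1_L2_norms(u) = [0.33, 0.34]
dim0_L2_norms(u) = [0.26, 0.39]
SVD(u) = [[0.68, 0.73],[0.73, -0.68]] @ diag([0.41801948419137025, 0.2210423281554481]) @ [[-0.39, 0.92], [-0.92, -0.39]]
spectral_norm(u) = 0.42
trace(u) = 0.08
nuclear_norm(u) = 0.64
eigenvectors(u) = [[-1.00, -0.31], [0.03, -0.95]]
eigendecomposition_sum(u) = [[-0.26, 0.09], [0.01, -0.00]] + [[0.0, 0.11], [0.01, 0.34]]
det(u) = -0.09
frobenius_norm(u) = 0.47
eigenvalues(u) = [-0.27, 0.35]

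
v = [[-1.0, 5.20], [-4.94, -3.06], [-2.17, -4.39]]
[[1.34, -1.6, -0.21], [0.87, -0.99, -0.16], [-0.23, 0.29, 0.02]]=v@[[-0.3, 0.35, 0.05], [0.20, -0.24, -0.03]]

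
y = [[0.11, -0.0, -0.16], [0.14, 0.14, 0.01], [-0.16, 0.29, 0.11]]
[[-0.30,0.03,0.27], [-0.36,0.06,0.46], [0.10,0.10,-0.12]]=y@ [[-1.76, 0.01, 2.35], [-0.86, 0.41, 0.92], [0.64, -0.17, -0.10]]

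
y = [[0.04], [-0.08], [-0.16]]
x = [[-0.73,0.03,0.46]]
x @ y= [[-0.11]]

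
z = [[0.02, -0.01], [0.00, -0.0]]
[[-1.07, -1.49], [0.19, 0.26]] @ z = [[-0.02, 0.01],  [0.00, -0.0]]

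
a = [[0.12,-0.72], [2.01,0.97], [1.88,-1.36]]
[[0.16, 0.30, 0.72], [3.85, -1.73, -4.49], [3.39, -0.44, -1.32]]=a @ [[1.87,-0.61,-1.62], [0.09,-0.52,-1.27]]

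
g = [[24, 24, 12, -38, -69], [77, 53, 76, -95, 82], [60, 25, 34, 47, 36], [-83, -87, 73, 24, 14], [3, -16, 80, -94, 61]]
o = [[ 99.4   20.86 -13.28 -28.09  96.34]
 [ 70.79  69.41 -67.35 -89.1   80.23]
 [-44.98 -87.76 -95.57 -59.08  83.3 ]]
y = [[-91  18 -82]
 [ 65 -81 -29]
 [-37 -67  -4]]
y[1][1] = -81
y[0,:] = [-91, 18, -82]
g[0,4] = -69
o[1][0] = 70.79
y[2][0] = -37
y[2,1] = -67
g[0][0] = 24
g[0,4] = -69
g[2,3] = 47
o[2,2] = -95.57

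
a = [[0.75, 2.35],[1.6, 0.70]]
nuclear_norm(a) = 3.95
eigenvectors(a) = [[0.78, -0.77], [0.63, 0.64]]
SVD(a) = [[-0.86, -0.51], [-0.51, 0.86]] @ diag([2.791399607376093, 1.1589168356446427]) @ [[-0.53, -0.85],[0.85, -0.53]]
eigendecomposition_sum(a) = [[1.35, 1.61], [1.10, 1.31]] + [[-0.60, 0.74],  [0.5, -0.61]]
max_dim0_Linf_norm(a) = 2.35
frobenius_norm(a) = 3.02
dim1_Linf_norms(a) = [2.35, 1.6]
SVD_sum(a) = [[1.26, 2.04], [0.75, 1.22]] + [[-0.51, 0.31], [0.85, -0.52]]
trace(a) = 1.45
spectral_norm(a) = 2.79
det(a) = -3.24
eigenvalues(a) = [2.66, -1.21]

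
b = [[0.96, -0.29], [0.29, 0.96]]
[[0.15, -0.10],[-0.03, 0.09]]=b@[[0.13, -0.07],[-0.07, 0.11]]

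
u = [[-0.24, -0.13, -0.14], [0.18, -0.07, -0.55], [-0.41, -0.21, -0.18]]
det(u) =0.000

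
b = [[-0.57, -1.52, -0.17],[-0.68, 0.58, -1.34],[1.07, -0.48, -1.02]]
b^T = [[-0.57, -0.68, 1.07], [-1.52, 0.58, -0.48], [-0.17, -1.34, -1.02]]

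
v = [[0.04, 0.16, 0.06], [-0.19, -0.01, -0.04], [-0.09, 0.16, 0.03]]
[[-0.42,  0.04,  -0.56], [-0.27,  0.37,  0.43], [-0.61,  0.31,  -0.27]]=v @[[1.86,-1.53,-1.58], [-2.49,1.52,-2.09], [-1.53,-2.35,-2.67]]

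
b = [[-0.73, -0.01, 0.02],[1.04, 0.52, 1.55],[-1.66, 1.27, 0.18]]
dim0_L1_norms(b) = [3.43, 1.8, 1.75]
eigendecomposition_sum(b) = [[-0.36+0.70j, (-0.01-0.05j), 0.01+0.06j],[0.64+5.32j, -0.23-0.27j, (0.29+0.32j)],[-0.74-5.28j, (0.24+0.26j), (-0.3-0.31j)]] + [[-0.36-0.70j, -0.01+0.05j, (0.01-0.06j)], [(0.64-5.32j), -0.23+0.27j, (0.29-0.32j)], [-0.74+5.28j, (0.24-0.26j), (-0.3+0.31j)]] + [[-0.00-0.00j, 0.00+0.00j, 0.00-0.00j], [-0.23-0.00j, 0.99+0.00j, 0.97-0.00j], [(-0.18-0j), 0.79+0.00j, 0.77-0.00j]]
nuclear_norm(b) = 4.45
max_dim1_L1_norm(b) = 3.11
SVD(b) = [[-0.28, -0.02, -0.96], [0.53, -0.84, -0.14], [-0.80, -0.55, 0.24]] @ diag([2.310985159716019, 1.7966269811856042, 0.34681274781678384]) @ [[0.9, -0.32, 0.29], [0.03, -0.63, -0.78], [0.43, 0.71, -0.56]]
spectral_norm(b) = 2.31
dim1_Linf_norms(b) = [0.73, 1.55, 1.66]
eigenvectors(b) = [[(-0.09-0.06j), -0.09+0.06j, 0.00+0.00j], [-0.70+0.00j, (-0.7-0j), (0.78+0j)], [0.70-0.01j, (0.7+0.01j), (0.62+0j)]]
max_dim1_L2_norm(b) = 2.1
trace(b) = -0.03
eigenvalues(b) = [(-0.9+0.12j), (-0.9-0.12j), (1.76+0j)]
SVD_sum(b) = [[-0.59, 0.21, -0.19], [1.10, -0.39, 0.35], [-1.67, 0.59, -0.54]] + [[-0.00, 0.02, 0.02], [-0.04, 0.95, 1.17], [-0.03, 0.62, 0.76]] + [[-0.14, -0.24, 0.19], [-0.02, -0.03, 0.03], [0.04, 0.06, -0.05]]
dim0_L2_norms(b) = [2.09, 1.37, 1.56]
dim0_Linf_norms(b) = [1.66, 1.27, 1.55]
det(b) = 1.44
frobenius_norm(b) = 2.95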